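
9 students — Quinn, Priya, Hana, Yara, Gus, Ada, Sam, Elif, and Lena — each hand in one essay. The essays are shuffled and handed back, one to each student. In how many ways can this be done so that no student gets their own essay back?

Let Aᵢ be the assignments in which student i gets their own essay. We want the size of the complement of A₁∪…∪A_9.
By inclusion–exclusion this is Σ_{j=0}^{9} (−1)^j C(9,j)·(9−j)!.
Computing: 362880 − 362880 + 181440 − 60480 + 15120 − 3024 + 504 − 72 + 9 − 1 = 133496.

133496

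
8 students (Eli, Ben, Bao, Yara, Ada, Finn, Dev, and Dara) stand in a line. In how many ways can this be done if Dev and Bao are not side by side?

There are 8! = 40320 arrangements in all. If Dev and Bao are adjacent, merging them into one block gives 2·(7)! = 10080 arrangements.
Complementary counting: 40320 − 10080 = 30240.

30240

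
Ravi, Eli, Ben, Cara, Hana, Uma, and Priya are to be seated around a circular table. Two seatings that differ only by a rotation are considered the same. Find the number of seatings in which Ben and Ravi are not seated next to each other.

Without the restriction there are (6)! = 720 seatings.
Seatings with Ben beside Ravi: treat them as a block with 2 internal orders, giving 2 × (5)! = 240.
Subtracting, 720 − 240 = 480.

480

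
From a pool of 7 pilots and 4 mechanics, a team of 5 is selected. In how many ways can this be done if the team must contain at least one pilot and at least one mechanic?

441

Unrestricted: C(11,5) = 462 ways to pick any 5 of the 11.
Subtract selections that omit an entire group: no pilots → C(4,5) = 0; no mechanics → C(7,5) = 21.
Both groups omitted at once is impossible, so 462 − 21 = 441.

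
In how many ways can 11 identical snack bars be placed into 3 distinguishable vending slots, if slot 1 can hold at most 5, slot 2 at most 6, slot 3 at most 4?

Ignoring the caps, the number of non-negative solutions to x_1+…+x_3 = 11 is C(13,2) = 78.
Subtract solutions that violate a single cap (substitute x_i' = x_i − (cap_i+1)): x_1 ≥ 6 gives C(7,2) = 21; x_2 ≥ 7 gives C(6,2) = 15; x_3 ≥ 5 gives C(8,2) = 28. Together 64.
Add back pairs where two caps are both exceeded: 0 + 1 + 0 = 1.
By inclusion–exclusion the count is 78 − 64 + 1 = 15.

15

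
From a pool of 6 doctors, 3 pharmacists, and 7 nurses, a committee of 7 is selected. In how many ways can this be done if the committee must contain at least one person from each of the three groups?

Unrestricted: C(16,7) = 11440 ways to pick any 7 of the 16.
Subtract selections that omit an entire group: no doctors → C(10,7) = 120; no pharmacists → C(13,7) = 1716; no nurses → C(9,7) = 36.
Add back selections omitting two groups (i.e. drawn from a single group): C(6,7) + C(3,7) + C(7,7) = 1.
By inclusion–exclusion: 11440 − 1872 + 1 = 9569.

9569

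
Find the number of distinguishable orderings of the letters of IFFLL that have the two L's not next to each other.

Total arrangements of IFFLL: 5!/(2!·2!) = 30.
Arrangements with the L's together: treat LL as one letter, giving (4)!/(2!) = 12.
Subtracting, 30 − 12 = 18 arrangements keep the L's apart.

18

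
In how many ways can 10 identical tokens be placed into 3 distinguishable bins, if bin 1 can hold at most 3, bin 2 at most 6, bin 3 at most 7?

22

By stars and bars, unrestricted non-negative solutions to x_1+…+x_3 = 10 number C(10+2,2) = 66.
Subtract solutions that violate a single cap (substitute x_i' = x_i − (cap_i+1)): x_1 ≥ 4 gives C(8,2) = 28; x_2 ≥ 7 gives C(5,2) = 10; x_3 ≥ 8 gives C(4,2) = 6. Together 44.
No two caps can be exceeded simultaneously, so the pair terms are all 0.
By inclusion–exclusion the count is 66 − 44 + 0 = 22.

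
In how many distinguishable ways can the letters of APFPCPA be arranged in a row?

Letter multiplicities in APFPCPA: A×2, C×1, F×1, P×3.
Dividing 7! = 5040 by 3!·2! = 12 for the repeated letters gives 420.

420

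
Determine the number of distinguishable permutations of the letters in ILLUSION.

ILLUSION has 8 letters with I appearing twice and L appearing twice.
So there are 8! / (2!·2!) = 10080 distinguishable arrangements.

10080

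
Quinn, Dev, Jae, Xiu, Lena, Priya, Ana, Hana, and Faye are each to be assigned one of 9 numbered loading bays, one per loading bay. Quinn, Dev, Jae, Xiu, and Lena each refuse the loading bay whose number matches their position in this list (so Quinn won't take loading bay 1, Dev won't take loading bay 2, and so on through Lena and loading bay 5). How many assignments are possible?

205056

Let Aᵢ (for 1 ≤ i ≤ 5) be the placements that put person i in their forbidden loading bay. Any j of these fix j positions, leaving (9−j)! ways to fill the rest, and there are C(5,j) ways to pick which j.
By inclusion–exclusion, the number of valid placements is Σ_{j=0}^{5} (−1)^j C(5,j)·(9−j)!.
Computing: 362880 − 201600 + 50400 − 7200 + 600 − 24 = 205056.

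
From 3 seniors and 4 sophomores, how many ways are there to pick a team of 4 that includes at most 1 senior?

Split by how many seniors are chosen (0 through 1).
Sum: C(3,0)·C(4,4) + C(3,1)·C(4,3) = 1 + 12 = 13.

13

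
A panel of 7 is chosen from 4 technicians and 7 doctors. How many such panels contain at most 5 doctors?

Split by how many doctors are chosen (0 through 5).
Sum: C(7,0)·C(4,7) + C(7,1)·C(4,6) + C(7,2)·C(4,5) + C(7,3)·C(4,4) + C(7,4)·C(4,3) + C(7,5)·C(4,2) = 0 + 0 + 0 + 35 + 140 + 126 = 301.

301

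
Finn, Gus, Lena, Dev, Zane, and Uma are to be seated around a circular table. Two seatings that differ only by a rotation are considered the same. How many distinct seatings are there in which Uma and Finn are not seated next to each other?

Without the restriction there are (5)! = 120 seatings.
Those with Uma next to Finn: fuse the pair into one unit and seat 5 units around a circle — 2·(4)! = 48.
Subtracting, 120 − 48 = 72.

72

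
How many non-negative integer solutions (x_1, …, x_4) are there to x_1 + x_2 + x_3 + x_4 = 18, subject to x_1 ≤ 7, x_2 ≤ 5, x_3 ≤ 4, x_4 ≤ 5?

20

Ignoring the caps, the number of non-negative solutions to x_1+…+x_4 = 18 is C(21,3) = 1330.
Subtract solutions that violate a single cap (substitute x_i' = x_i − (cap_i+1)): x_1 ≥ 8 gives C(13,3) = 286; x_2 ≥ 6 gives C(15,3) = 455; x_3 ≥ 5 gives C(16,3) = 560; x_4 ≥ 6 gives C(15,3) = 455. Together 1756.
Add back pairs where two caps are both exceeded: 35 + 56 + 35 + 120 + 84 + 120 = 450.
Subtract triples: 0 + 0 + 0 + 4 = 4.
By inclusion–exclusion the count is 1330 − 1756 + 450 − 4 = 20.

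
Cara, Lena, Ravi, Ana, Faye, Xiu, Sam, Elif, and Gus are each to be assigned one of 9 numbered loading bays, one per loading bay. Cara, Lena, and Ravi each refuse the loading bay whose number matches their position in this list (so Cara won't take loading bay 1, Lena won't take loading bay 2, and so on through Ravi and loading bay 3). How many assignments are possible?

Let Aᵢ (for i ∈ {1, 2, 3}) be the placements that put person i in their forbidden loading bay. Any j of these fix j positions, leaving (9−j)! ways to fill the rest, and there are C(3,j) ways to pick which j.
By inclusion–exclusion, the number of valid placements is Σ_{j=0}^{3} (−1)^j C(3,j)·(9−j)!.
Computing: 362880 − 120960 + 15120 − 720 = 256320.

256320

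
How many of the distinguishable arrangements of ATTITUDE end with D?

Fix D in the last position and arrange the remaining 7 letters.
Those 7 letters have T appearing 3 times, giving (7)!/(3!) = 840.

840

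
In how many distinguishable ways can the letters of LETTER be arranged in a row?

180

Letter multiplicities in LETTER: E×2, L×1, R×1, T×2.
So there are 6! / (2!·2!) = 180 distinguishable arrangements.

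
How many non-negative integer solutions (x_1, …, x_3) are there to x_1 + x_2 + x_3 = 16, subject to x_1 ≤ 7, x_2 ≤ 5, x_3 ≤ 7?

10

Ignoring the caps, the number of non-negative solutions to x_1+…+x_3 = 16 is C(18,2) = 153.
Subtract solutions that violate a single cap (substitute x_i' = x_i − (cap_i+1)): x_1 ≥ 8 gives C(10,2) = 45; x_2 ≥ 6 gives C(12,2) = 66; x_3 ≥ 8 gives C(10,2) = 45. Together 156.
Add back pairs where two caps are both exceeded: 6 + 1 + 6 = 13.
By inclusion–exclusion the count is 153 − 156 + 13 = 10.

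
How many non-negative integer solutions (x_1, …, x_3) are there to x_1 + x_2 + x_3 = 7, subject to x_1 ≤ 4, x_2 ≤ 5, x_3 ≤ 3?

17

By stars and bars, unrestricted non-negative solutions to x_1+…+x_3 = 7 number C(7+2,2) = 36.
Subtract solutions that violate a single cap (substitute x_i' = x_i − (cap_i+1)): x_1 ≥ 5 gives C(4,2) = 6; x_2 ≥ 6 gives C(3,2) = 3; x_3 ≥ 4 gives C(5,2) = 10. Together 19.
No two caps can be exceeded simultaneously, so the pair terms are all 0.
By inclusion–exclusion the count is 36 − 19 + 0 = 17.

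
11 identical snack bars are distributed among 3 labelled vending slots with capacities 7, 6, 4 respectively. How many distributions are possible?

25

Without the upper bounds there are C(13,2) = 78 ways to split 11 among 3 vending slots.
Subtract solutions that violate a single cap (substitute x_i' = x_i − (cap_i+1)): x_1 ≥ 8 gives C(5,2) = 10; x_2 ≥ 7 gives C(6,2) = 15; x_3 ≥ 5 gives C(8,2) = 28. Together 53.
No two caps can be exceeded simultaneously, so the pair terms are all 0.
By inclusion–exclusion the count is 78 − 53 + 0 = 25.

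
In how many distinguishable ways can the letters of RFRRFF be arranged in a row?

Letter multiplicities in RFRRFF: F×3, R×3.
So there are 6! / (3!·3!) = 20 distinguishable arrangements.

20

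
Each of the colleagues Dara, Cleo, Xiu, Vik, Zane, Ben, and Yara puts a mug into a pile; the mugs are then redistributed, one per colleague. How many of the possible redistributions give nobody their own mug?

1854

Count assignments avoiding every fixed point. For any j of the 7 colleagues fixed to their own mug, the other 7−j can be arranged in (7−j)! ways.
By inclusion–exclusion this is Σ_{j=0}^{7} (−1)^j C(7,j)·(7−j)!.
Computing: 5040 − 5040 + 2520 − 840 + 210 − 42 + 7 − 1 = 1854.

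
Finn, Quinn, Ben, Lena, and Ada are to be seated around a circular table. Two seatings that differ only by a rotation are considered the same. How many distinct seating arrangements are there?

Fix one person's seat to break rotational symmetry; the remaining 4 people can be arranged in (4)! = 24 ways.

24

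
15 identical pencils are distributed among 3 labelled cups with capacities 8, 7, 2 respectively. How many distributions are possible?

6

Ignoring the caps, the number of non-negative solutions to x_1+…+x_3 = 15 is C(17,2) = 136.
Subtract solutions that violate a single cap (substitute x_i' = x_i − (cap_i+1)): x_1 ≥ 9 gives C(8,2) = 28; x_2 ≥ 8 gives C(9,2) = 36; x_3 ≥ 3 gives C(14,2) = 91. Together 155.
Add back pairs where two caps are both exceeded: 0 + 10 + 15 = 25.
By inclusion–exclusion the count is 136 − 155 + 25 = 6.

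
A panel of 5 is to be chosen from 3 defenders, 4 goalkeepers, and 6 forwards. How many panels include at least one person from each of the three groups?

Unrestricted: C(13,5) = 1287 ways to pick any 5 of the 13.
Subtract selections that omit an entire group: no defenders → C(10,5) = 252; no goalkeepers → C(9,5) = 126; no forwards → C(7,5) = 21.
Add back selections omitting two groups (i.e. drawn from a single group): C(3,5) + C(4,5) + C(6,5) = 6.
By inclusion–exclusion: 1287 − 399 + 6 = 894.

894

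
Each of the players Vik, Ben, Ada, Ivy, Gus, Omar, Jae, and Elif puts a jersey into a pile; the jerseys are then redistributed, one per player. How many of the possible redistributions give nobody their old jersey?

14833

This is the derangement count D_8: permutations of 8 items with no fixed point.
By inclusion–exclusion this is Σ_{j=0}^{8} (−1)^j C(8,j)·(8−j)!.
Computing: 40320 − 40320 + 20160 − 6720 + 1680 − 336 + 56 − 8 + 1 = 14833.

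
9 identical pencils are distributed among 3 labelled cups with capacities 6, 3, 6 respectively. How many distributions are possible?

22

Without the upper bounds there are C(11,2) = 55 ways to split 9 among 3 cups.
Subtract solutions that violate a single cap (substitute x_i' = x_i − (cap_i+1)): x_1 ≥ 7 gives C(4,2) = 6; x_2 ≥ 4 gives C(7,2) = 21; x_3 ≥ 7 gives C(4,2) = 6. Together 33.
No two caps can be exceeded simultaneously, so the pair terms are all 0.
By inclusion–exclusion the count is 55 − 33 + 0 = 22.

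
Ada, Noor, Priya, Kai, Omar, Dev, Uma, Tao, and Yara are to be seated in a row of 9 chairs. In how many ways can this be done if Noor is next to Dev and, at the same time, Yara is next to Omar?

20160

Treat {Noor,Dev} as one block (2 orders) and {Yara,Omar} as another (2 orders).
That leaves 7 units to arrange: 2 × 2 × 7! = 4 × 5040 = 20160.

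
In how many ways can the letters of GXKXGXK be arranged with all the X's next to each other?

30

Treat the 3 copies of X as a single block. The multiset to arrange is then {XXX, G, G, K, K}, 5 items in all.
That gives (5)!/(2!·2!) = 30 arrangements.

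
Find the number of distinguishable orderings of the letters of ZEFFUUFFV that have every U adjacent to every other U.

Treat the 2 copies of U as a single block. The multiset to arrange is then {UU, E, F, F, F, F, V, Z}, 8 items in all.
That gives (8)!/(4!) = 1680 arrangements.

1680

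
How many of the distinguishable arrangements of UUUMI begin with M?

Fix M in the first position and arrange the remaining 4 letters.
Those 4 letters have U appearing 3 times, giving (4)!/(3!) = 4.

4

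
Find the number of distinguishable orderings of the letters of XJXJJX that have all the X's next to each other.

4

Treat the 3 copies of X as a single block. The multiset to arrange is then {XXX, J, J, J}, 4 items in all.
That gives (4)!/(3!) = 4 arrangements.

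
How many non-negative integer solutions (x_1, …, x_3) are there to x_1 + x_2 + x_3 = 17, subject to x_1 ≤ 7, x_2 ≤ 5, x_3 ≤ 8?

10

By stars and bars, unrestricted non-negative solutions to x_1+…+x_3 = 17 number C(17+2,2) = 171.
Subtract solutions that violate a single cap (substitute x_i' = x_i − (cap_i+1)): x_1 ≥ 8 gives C(11,2) = 55; x_2 ≥ 6 gives C(13,2) = 78; x_3 ≥ 9 gives C(10,2) = 45. Together 178.
Add back pairs where two caps are both exceeded: 10 + 1 + 6 = 17.
By inclusion–exclusion the count is 171 − 178 + 17 = 10.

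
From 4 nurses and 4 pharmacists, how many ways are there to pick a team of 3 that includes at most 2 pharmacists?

52

Split by how many pharmacists are chosen (0 through 2).
Sum: C(4,0)·C(4,3) + C(4,1)·C(4,2) + C(4,2)·C(4,1) = 4 + 24 + 24 = 52.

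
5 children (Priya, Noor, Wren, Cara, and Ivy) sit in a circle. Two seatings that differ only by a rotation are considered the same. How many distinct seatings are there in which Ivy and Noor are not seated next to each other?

12

All circular seatings of 5 people number (4)! = 24.
Those with Ivy next to Noor: fuse the pair into one unit and seat 4 units around a circle — 2·(3)! = 12.
Subtracting, 24 − 12 = 12.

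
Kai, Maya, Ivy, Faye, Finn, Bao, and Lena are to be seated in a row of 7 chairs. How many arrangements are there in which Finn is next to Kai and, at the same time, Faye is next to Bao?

Treat {Finn,Kai} as one block (2 orders) and {Faye,Bao} as another (2 orders).
That leaves 5 units to arrange: 2 × 2 × 5! = 4 × 120 = 480.

480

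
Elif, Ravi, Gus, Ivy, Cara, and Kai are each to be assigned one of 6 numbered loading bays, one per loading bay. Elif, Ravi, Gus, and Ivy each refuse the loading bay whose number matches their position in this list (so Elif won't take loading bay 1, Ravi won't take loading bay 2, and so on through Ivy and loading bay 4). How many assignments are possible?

362

Let Aᵢ (for 1 ≤ i ≤ 4) be the placements that put person i in their forbidden loading bay. Any j of these fix j positions, leaving (6−j)! ways to fill the rest, and there are C(4,j) ways to pick which j.
By inclusion–exclusion, the number of valid placements is Σ_{j=0}^{4} (−1)^j C(4,j)·(6−j)!.
Computing: 720 − 480 + 144 − 24 + 2 = 362.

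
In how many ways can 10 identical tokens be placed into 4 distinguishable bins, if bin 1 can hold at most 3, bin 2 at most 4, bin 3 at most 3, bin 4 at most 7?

70

By stars and bars, unrestricted non-negative solutions to x_1+…+x_4 = 10 number C(10+3,3) = 286.
Subtract solutions that violate a single cap (substitute x_i' = x_i − (cap_i+1)): x_1 ≥ 4 gives C(9,3) = 84; x_2 ≥ 5 gives C(8,3) = 56; x_3 ≥ 4 gives C(9,3) = 84; x_4 ≥ 8 gives C(5,3) = 10. Together 234.
Add back pairs where two caps are both exceeded: 4 + 10 + 0 + 4 + 0 + 0 = 18.
By inclusion–exclusion the count is 286 − 234 + 18 = 70.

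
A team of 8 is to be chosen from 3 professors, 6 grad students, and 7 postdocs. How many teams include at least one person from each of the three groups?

11529

Unrestricted: C(16,8) = 12870 ways to pick any 8 of the 16.
Selections missing a whole group: no professors → C(13,8) = 1287; no grad students → C(10,8) = 45; no postdocs → C(9,8) = 9.
Add back selections omitting two groups (i.e. drawn from a single group): C(3,8) + C(6,8) + C(7,8) = 0.
By inclusion–exclusion: 12870 − 1341 + 0 = 11529.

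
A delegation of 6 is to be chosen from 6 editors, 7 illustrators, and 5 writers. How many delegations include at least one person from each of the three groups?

15470

Unrestricted: C(18,6) = 18564 ways to pick any 6 of the 18.
Subtract selections that omit an entire group: no editors → C(12,6) = 924; no illustrators → C(11,6) = 462; no writers → C(13,6) = 1716.
Add back selections omitting two groups (i.e. drawn from a single group): C(6,6) + C(7,6) + C(5,6) = 8.
By inclusion–exclusion: 18564 − 3102 + 8 = 15470.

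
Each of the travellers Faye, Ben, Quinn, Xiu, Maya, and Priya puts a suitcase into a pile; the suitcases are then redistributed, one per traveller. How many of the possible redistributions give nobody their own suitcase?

Count assignments avoiding every fixed point. For any j of the 6 travellers fixed to their own suitcase, the other 6−j can be arranged in (6−j)! ways.
By inclusion–exclusion this is Σ_{j=0}^{6} (−1)^j C(6,j)·(6−j)!.
Computing: 720 − 720 + 360 − 120 + 30 − 6 + 1 = 265.

265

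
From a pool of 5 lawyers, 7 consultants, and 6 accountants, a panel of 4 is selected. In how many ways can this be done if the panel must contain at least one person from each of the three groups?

1575

Unrestricted: C(18,4) = 3060 ways to pick any 4 of the 18.
Subtract selections that omit an entire group: no lawyers → C(13,4) = 715; no consultants → C(11,4) = 330; no accountants → C(12,4) = 495.
Add back selections omitting two groups (i.e. drawn from a single group): C(5,4) + C(7,4) + C(6,4) = 55.
By inclusion–exclusion: 3060 − 1540 + 55 = 1575.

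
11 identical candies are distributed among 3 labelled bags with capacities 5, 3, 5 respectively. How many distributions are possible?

6

By stars and bars, unrestricted non-negative solutions to x_1+…+x_3 = 11 number C(11+2,2) = 78.
Subtract solutions that violate a single cap (substitute x_i' = x_i − (cap_i+1)): x_1 ≥ 6 gives C(7,2) = 21; x_2 ≥ 4 gives C(9,2) = 36; x_3 ≥ 6 gives C(7,2) = 21. Together 78.
Add back pairs where two caps are both exceeded: 3 + 0 + 3 = 6.
By inclusion–exclusion the count is 78 − 78 + 6 = 6.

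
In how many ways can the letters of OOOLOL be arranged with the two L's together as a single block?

Treat the 2 copies of L as a single block. The multiset to arrange is then {LL, O, O, O, O}, 5 items in all.
That gives (5)!/(4!) = 5 arrangements.

5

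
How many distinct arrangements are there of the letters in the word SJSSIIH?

Letter multiplicities in SJSSIIH: H×1, I×2, J×1, S×3.
Dividing 7! = 5040 by 3!·2! = 12 for the repeated letters gives 420.

420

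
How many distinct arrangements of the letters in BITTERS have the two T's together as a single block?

720

Treat the 2 copies of T as a single block. The multiset to arrange is then {TT, B, E, I, R, S}, 6 items in all.
All 6 items are distinct, so there are (6)! = 720 arrangements.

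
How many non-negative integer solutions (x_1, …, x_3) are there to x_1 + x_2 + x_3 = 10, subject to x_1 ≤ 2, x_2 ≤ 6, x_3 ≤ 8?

18

Ignoring the caps, the number of non-negative solutions to x_1+…+x_3 = 10 is C(12,2) = 66.
Subtract solutions that violate a single cap (substitute x_i' = x_i − (cap_i+1)): x_1 ≥ 3 gives C(9,2) = 36; x_2 ≥ 7 gives C(5,2) = 10; x_3 ≥ 9 gives C(3,2) = 3. Together 49.
Add back pairs where two caps are both exceeded: 1 + 0 + 0 = 1.
By inclusion–exclusion the count is 66 − 49 + 1 = 18.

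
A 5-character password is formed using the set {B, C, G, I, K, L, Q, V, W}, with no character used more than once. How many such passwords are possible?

This is a permutation of 5 out of 9: P(9,5) = 9!/4!.
That product is 9 × 8 × 7 × 6 × 5 = 15120.

15120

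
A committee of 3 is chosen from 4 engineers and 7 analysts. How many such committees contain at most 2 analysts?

130

Split by how many analysts are chosen (0 through 2).
Sum: C(7,0)·C(4,3) + C(7,1)·C(4,2) + C(7,2)·C(4,1) = 4 + 42 + 84 = 130.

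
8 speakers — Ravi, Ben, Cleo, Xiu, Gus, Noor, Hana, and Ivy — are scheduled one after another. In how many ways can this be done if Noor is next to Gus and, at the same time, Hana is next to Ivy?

Treat {Noor,Gus} as one block (2 orders) and {Hana,Ivy} as another (2 orders).
That leaves 6 units to arrange: 2 × 2 × 6! = 4 × 720 = 2880.

2880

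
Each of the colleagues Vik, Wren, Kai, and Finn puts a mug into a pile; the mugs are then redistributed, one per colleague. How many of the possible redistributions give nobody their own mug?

Let Aᵢ be the assignments in which colleague i gets their own mug. We want the size of the complement of A₁∪…∪A_4.
By inclusion–exclusion this is Σ_{j=0}^{4} (−1)^j C(4,j)·(4−j)!.
Computing: 24 − 24 + 12 − 4 + 1 = 9.

9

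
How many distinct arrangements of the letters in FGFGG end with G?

6

With the last slot taken by G, it remains to arrange the other 4 letters (FFGG).
Those 4 letters have F appearing twice and G appearing twice, giving (4)!/(2!·2!) = 6.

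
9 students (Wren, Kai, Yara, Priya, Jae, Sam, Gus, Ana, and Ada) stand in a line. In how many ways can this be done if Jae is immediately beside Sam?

Treat {Jae, Sam} as a single unit. There are 8 units to order, and the pair itself can be ordered 2 ways.
So the count is 2·(8)! = 80640.

80640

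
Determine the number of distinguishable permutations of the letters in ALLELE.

Letter multiplicities in ALLELE: A×1, E×2, L×3.
The number of distinct arrangements is 6!/(3!·2!) = 720/12 = 60.

60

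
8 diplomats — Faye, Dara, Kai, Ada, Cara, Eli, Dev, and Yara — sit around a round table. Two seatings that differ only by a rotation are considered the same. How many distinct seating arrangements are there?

5040

Around a circle, 8 distinct people have 8!/8 = (7)! = 5040 rotationally distinct seatings.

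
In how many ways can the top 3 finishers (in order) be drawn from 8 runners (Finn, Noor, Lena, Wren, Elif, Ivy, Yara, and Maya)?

This is an ordered selection of 3 from 8: P(8,3).
That gives 8 × 7 × 6 = 336.

336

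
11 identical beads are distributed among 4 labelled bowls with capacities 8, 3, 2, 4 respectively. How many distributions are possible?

50

Ignoring the caps, the number of non-negative solutions to x_1+…+x_4 = 11 is C(14,3) = 364.
Subtract solutions that violate a single cap (substitute x_i' = x_i − (cap_i+1)): x_1 ≥ 9 gives C(5,3) = 10; x_2 ≥ 4 gives C(10,3) = 120; x_3 ≥ 3 gives C(11,3) = 165; x_4 ≥ 5 gives C(9,3) = 84. Together 379.
Add back pairs where two caps are both exceeded: 0 + 0 + 0 + 35 + 10 + 20 = 65.
By inclusion–exclusion the count is 364 − 379 + 65 = 50.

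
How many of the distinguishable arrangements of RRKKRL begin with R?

30

With the first slot taken by R, it remains to arrange the other 5 letters (RKKRL).
Those 5 letters have K appearing twice and R appearing twice, giving (5)!/(2!·2!) = 30.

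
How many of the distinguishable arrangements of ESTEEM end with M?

20

Fix M in the last position and arrange the remaining 5 letters.
Those 5 letters have E appearing 3 times, giving (5)!/(3!) = 20.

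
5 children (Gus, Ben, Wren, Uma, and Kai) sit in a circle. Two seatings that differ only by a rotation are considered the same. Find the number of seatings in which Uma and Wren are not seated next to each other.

Without the restriction there are (4)! = 24 seatings.
Seatings with Uma beside Wren: treat them as a block with 2 internal orders, giving 2 × (3)! = 12.
Subtracting, 24 − 12 = 12.

12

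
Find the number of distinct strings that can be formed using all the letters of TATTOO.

60

The 6 letters of TATTOO have repeats: O appearing twice and T appearing 3 times.
Dividing 6! = 720 by 3!·2! = 12 for the repeated letters gives 60.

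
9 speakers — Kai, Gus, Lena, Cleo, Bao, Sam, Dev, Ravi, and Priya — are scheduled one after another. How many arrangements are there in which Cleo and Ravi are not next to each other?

Of the 9! = 362880 arrangements, those with Cleo and Ravi adjacent number 2 × 8! = 80640 (treat the pair as a block with 2 internal orders).
So 362880 − 80640 = 282240 arrangements keep them apart.

282240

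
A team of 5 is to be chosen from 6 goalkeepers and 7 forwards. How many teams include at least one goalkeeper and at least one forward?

Unrestricted: C(13,5) = 1287 ways to pick any 5 of the 13.
Selections missing a whole group: no goalkeepers → C(7,5) = 21; no forwards → C(6,5) = 6.
Both groups omitted at once is impossible, so 1287 − 27 = 1260.

1260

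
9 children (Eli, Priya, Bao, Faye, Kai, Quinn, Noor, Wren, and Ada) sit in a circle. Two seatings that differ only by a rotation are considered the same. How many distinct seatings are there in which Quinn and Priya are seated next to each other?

Treat {Quinn, Priya} as one unit (2 internal orders) and seat the resulting 8 units around the table: (7)! circular arrangements.
So 2 × (7)! = 2 × 5040 = 10080.

10080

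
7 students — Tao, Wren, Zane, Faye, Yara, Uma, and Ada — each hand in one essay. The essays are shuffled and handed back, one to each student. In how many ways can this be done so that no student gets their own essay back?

Let Aᵢ be the assignments in which student i gets their own essay. We want the size of the complement of A₁∪…∪A_7.
By inclusion–exclusion this is Σ_{j=0}^{7} (−1)^j C(7,j)·(7−j)!.
Computing: 5040 − 5040 + 2520 − 840 + 210 − 42 + 7 − 1 = 1854.

1854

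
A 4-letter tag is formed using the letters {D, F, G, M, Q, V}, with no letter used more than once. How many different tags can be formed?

This is a permutation of 4 out of 6: P(6,4) = 6!/2!.
That product is 6 × 5 × 4 × 3 = 360.

360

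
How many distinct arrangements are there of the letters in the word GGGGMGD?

Letter multiplicities in GGGGMGD: D×1, G×5, M×1.
Dividing 7! = 5040 by 5! = 120 for the repeated letters gives 42.

42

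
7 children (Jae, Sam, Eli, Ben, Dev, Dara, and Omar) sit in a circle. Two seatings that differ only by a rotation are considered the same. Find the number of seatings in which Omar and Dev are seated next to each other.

Treat {Omar, Dev} as one unit (2 internal orders) and seat the resulting 6 units around the table: (5)! circular arrangements.
So 2 × (5)! = 2 × 120 = 240.

240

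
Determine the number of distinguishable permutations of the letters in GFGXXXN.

The 7 letters of GFGXXXN have repeats: G appearing twice and X appearing 3 times.
Dividing 7! = 5040 by 3!·2! = 12 for the repeated letters gives 420.

420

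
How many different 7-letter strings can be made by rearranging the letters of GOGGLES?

840

The 7 letters of GOGGLES have repeats: G appearing 3 times.
So there are 7! / (3!) = 840 distinguishable arrangements.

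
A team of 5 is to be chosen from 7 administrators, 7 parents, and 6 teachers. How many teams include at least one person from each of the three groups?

10976

Unrestricted: C(20,5) = 15504 ways to pick any 5 of the 20.
Selections missing a whole group: no administrators → C(13,5) = 1287; no parents → C(13,5) = 1287; no teachers → C(14,5) = 2002.
Add back selections omitting two groups (i.e. drawn from a single group): C(7,5) + C(7,5) + C(6,5) = 48.
By inclusion–exclusion: 15504 − 4576 + 48 = 10976.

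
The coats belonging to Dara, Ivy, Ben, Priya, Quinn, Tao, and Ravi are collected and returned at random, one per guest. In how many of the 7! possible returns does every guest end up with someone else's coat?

Let Aᵢ be the assignments in which guest i gets their own coat. We want the size of the complement of A₁∪…∪A_7.
By inclusion–exclusion this is Σ_{j=0}^{7} (−1)^j C(7,j)·(7−j)!.
Computing: 5040 − 5040 + 2520 − 840 + 210 − 42 + 7 − 1 = 1854.

1854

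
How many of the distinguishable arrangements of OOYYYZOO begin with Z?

35

With the first slot taken by Z, it remains to arrange the other 7 letters (OOYYYOO).
Those 7 letters have O appearing 4 times and Y appearing 3 times, giving (7)!/(4!·3!) = 35.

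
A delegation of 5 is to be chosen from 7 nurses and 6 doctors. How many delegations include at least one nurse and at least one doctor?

Unrestricted: C(13,5) = 1287 ways to pick any 5 of the 13.
Subtract selections that omit an entire group: no nurses → C(6,5) = 6; no doctors → C(7,5) = 21.
Both groups omitted at once is impossible, so 1287 − 27 = 1260.

1260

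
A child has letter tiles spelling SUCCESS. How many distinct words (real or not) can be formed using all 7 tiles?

420

Letter multiplicities in SUCCESS: C×2, E×1, S×3, U×1.
Dividing 7! = 5040 by 3!·2! = 12 for the repeated letters gives 420.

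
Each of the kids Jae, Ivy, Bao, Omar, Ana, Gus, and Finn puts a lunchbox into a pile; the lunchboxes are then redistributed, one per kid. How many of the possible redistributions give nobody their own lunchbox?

1854

Count assignments avoiding every fixed point. For any j of the 7 kids fixed to their own lunchbox, the other 7−j can be arranged in (7−j)! ways.
By inclusion–exclusion this is Σ_{j=0}^{7} (−1)^j C(7,j)·(7−j)!.
Computing: 5040 − 5040 + 2520 − 840 + 210 − 42 + 7 − 1 = 1854.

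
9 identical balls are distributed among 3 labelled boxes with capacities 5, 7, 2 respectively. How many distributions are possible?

15

Without the upper bounds there are C(11,2) = 55 ways to split 9 among 3 boxes.
Subtract solutions that violate a single cap (substitute x_i' = x_i − (cap_i+1)): x_1 ≥ 6 gives C(5,2) = 10; x_2 ≥ 8 gives C(3,2) = 3; x_3 ≥ 3 gives C(8,2) = 28. Together 41.
Add back pairs where two caps are both exceeded: 0 + 1 + 0 = 1.
By inclusion–exclusion the count is 55 − 41 + 1 = 15.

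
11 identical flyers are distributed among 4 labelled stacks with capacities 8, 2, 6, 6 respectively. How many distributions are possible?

127

Ignoring the caps, the number of non-negative solutions to x_1+…+x_4 = 11 is C(14,3) = 364.
Subtract solutions that violate a single cap (substitute x_i' = x_i − (cap_i+1)): x_1 ≥ 9 gives C(5,3) = 10; x_2 ≥ 3 gives C(11,3) = 165; x_3 ≥ 7 gives C(7,3) = 35; x_4 ≥ 7 gives C(7,3) = 35. Together 245.
Add back pairs where two caps are both exceeded: 0 + 0 + 0 + 4 + 4 + 0 = 8.
By inclusion–exclusion the count is 364 − 245 + 8 = 127.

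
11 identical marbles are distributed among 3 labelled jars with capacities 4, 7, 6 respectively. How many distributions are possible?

Without the upper bounds there are C(13,2) = 78 ways to split 11 among 3 jars.
Subtract solutions that violate a single cap (substitute x_i' = x_i − (cap_i+1)): x_1 ≥ 5 gives C(8,2) = 28; x_2 ≥ 8 gives C(5,2) = 10; x_3 ≥ 7 gives C(6,2) = 15. Together 53.
No two caps can be exceeded simultaneously, so the pair terms are all 0.
By inclusion–exclusion the count is 78 − 53 + 0 = 25.

25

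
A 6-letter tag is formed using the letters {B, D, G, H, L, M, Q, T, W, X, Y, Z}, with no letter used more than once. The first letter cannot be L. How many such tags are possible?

The first letter has 12−1 = 11 choices (anything except L).
The remaining 5 letters are filled from the other 11 symbols without repetition: 11 × 10 × 9 × 8 × 7 = 55440.
Total: 11 × 55440 = 609840.

609840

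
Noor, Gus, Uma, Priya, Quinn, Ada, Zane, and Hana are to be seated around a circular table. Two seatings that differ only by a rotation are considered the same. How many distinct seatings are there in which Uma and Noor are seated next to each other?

Glue Uma and Noor into a block (2 internal orders). Seating 7 units around a circle gives (6)! arrangements.
So 2 × (6)! = 2 × 720 = 1440.

1440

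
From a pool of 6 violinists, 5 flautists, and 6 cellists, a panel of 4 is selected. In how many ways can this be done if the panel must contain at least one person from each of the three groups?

Unrestricted: C(17,4) = 2380 ways to pick any 4 of the 17.
Selections missing a whole group: no violinists → C(11,4) = 330; no flautists → C(12,4) = 495; no cellists → C(11,4) = 330.
Add back selections omitting two groups (i.e. drawn from a single group): C(6,4) + C(5,4) + C(6,4) = 35.
By inclusion–exclusion: 2380 − 1155 + 35 = 1260.

1260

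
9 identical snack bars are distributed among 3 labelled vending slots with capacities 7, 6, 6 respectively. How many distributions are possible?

40

Without the upper bounds there are C(11,2) = 55 ways to split 9 among 3 vending slots.
Subtract solutions that violate a single cap (substitute x_i' = x_i − (cap_i+1)): x_1 ≥ 8 gives C(3,2) = 3; x_2 ≥ 7 gives C(4,2) = 6; x_3 ≥ 7 gives C(4,2) = 6. Together 15.
No two caps can be exceeded simultaneously, so the pair terms are all 0.
By inclusion–exclusion the count is 55 − 15 + 0 = 40.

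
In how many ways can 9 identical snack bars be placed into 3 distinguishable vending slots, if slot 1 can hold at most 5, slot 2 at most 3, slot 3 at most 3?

Without the upper bounds there are C(11,2) = 55 ways to split 9 among 3 vending slots.
Subtract solutions that violate a single cap (substitute x_i' = x_i − (cap_i+1)): x_1 ≥ 6 gives C(5,2) = 10; x_2 ≥ 4 gives C(7,2) = 21; x_3 ≥ 4 gives C(7,2) = 21. Together 52.
Add back pairs where two caps are both exceeded: 0 + 0 + 3 = 3.
By inclusion–exclusion the count is 55 − 52 + 3 = 6.

6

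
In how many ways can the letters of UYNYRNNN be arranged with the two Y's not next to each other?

630

There are 8!/(4!·2!) = 840 arrangements of UYNYRNNN in total.
If the two Y's are adjacent, glue them into one block, leaving 7 items to arrange: (7)!/(4!) = 210 ways.
Hence 840 − 210 = 630.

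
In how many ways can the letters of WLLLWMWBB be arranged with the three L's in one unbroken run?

420

Treat the 3 copies of L as a single block. The multiset to arrange is then {LLL, B, B, M, W, W, W}, 7 items in all.
That gives (7)!/(3!·2!) = 420 arrangements.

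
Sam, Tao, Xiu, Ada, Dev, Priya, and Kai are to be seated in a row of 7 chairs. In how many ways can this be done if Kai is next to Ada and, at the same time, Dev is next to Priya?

Treat {Kai,Ada} as one block (2 orders) and {Dev,Priya} as another (2 orders).
That leaves 5 units to arrange: 2 × 2 × 5! = 4 × 120 = 480.

480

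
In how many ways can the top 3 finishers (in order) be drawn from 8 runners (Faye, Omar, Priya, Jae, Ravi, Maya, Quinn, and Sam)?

This is an ordered selection of 3 from 8: P(8,3).
That gives 8 × 7 × 6 = 336.

336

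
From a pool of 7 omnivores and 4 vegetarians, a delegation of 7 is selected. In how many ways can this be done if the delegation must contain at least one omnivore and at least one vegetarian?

329

Total 7-person selections from all 11: C(11,7) = 330.
Selections missing a whole group: no omnivores → C(4,7) = 0; no vegetarians → C(7,7) = 1.
Both groups omitted at once is impossible, so 330 − 1 = 329.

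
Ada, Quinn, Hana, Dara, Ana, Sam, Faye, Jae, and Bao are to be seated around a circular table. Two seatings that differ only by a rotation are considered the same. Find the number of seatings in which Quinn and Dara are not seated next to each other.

30240

All circular seatings of 9 people number (8)! = 40320.
Those with Quinn next to Dara: fuse the pair into one unit and seat 8 units around a circle — 2·(7)! = 10080.
Subtracting, 40320 − 10080 = 30240.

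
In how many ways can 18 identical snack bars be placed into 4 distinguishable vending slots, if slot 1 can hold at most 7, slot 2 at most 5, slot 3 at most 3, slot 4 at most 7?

Without the upper bounds there are C(21,3) = 1330 ways to split 18 among 4 vending slots.
Subtract solutions that violate a single cap (substitute x_i' = x_i − (cap_i+1)): x_1 ≥ 8 gives C(13,3) = 286; x_2 ≥ 6 gives C(15,3) = 455; x_3 ≥ 4 gives C(17,3) = 680; x_4 ≥ 8 gives C(13,3) = 286. Together 1707.
Add back pairs where two caps are both exceeded: 35 + 84 + 10 + 165 + 35 + 84 = 413.
Subtract triples: 1 + 0 + 0 + 1 = 2.
By inclusion–exclusion the count is 1330 − 1707 + 413 − 2 = 34.

34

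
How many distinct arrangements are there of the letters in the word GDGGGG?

6

Letter multiplicities in GDGGGG: D×1, G×5.
So there are 6! / (5!) = 6 distinguishable arrangements.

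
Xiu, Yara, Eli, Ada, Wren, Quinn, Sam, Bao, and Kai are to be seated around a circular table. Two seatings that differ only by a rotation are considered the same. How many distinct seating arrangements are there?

Seat Xiu anywhere (absorbing the rotational symmetry), then permute the other 8: (8)! = 40320.

40320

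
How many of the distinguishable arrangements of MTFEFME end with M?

With the last slot taken by M, it remains to arrange the other 6 letters (TFEFME).
Those 6 letters have E appearing twice and F appearing twice, giving (6)!/(2!·2!) = 180.

180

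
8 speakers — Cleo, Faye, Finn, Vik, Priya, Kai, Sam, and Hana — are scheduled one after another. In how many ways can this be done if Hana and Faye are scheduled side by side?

10080

Treat {Hana, Faye} as a single unit. There are 7 units to order, and the pair itself can be ordered 2 ways.
So the count is 2·(7)! = 10080.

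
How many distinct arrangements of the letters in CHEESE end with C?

With the last slot taken by C, it remains to arrange the other 5 letters (HEESE).
Those 5 letters have E appearing 3 times, giving (5)!/(3!) = 20.

20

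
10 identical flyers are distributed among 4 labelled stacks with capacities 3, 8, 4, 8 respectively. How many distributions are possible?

By stars and bars, unrestricted non-negative solutions to x_1+…+x_4 = 10 number C(10+3,3) = 286.
Subtract solutions that violate a single cap (substitute x_i' = x_i − (cap_i+1)): x_1 ≥ 4 gives C(9,3) = 84; x_2 ≥ 9 gives C(4,3) = 4; x_3 ≥ 5 gives C(8,3) = 56; x_4 ≥ 9 gives C(4,3) = 4. Together 148.
Add back pairs where two caps are both exceeded: 0 + 4 + 0 + 0 + 0 + 0 = 4.
By inclusion–exclusion the count is 286 − 148 + 4 = 142.

142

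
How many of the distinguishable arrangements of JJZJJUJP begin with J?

210

With the first slot taken by J, it remains to arrange the other 7 letters (JZJJUJP).
Those 7 letters have J appearing 4 times, giving (7)!/(4!) = 210.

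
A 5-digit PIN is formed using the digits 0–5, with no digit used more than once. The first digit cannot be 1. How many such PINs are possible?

The first digit has 6−1 = 5 choices (anything except 1).
The remaining 4 digits are filled from the other 5 symbols without repetition: 5 × 4 × 3 × 2 = 120.
Total: 5 × 120 = 600.

600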